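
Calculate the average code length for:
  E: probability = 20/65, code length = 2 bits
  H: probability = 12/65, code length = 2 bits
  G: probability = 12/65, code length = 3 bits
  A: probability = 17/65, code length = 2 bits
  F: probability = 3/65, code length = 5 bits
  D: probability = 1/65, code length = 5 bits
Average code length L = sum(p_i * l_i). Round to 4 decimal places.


Weighted contributions p_i * l_i:
  E: (20/65) * 2 = 40/65
  H: (12/65) * 2 = 24/65
  G: (12/65) * 3 = 36/65
  A: (17/65) * 2 = 34/65
  F: (3/65) * 5 = 15/65
  D: (1/65) * 5 = 5/65
Sum = (40 + 24 + 36 + 34 + 15 + 5)/65 = 154/65

L = 154/65 = 2.3692 bits/symbol


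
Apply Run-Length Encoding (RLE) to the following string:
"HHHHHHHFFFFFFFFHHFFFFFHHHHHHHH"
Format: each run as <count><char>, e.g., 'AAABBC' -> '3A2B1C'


Scanning runs left to right:
  i=0: run of 'H' x 7 -> '7H'
  i=7: run of 'F' x 8 -> '8F'
  i=15: run of 'H' x 2 -> '2H'
  i=17: run of 'F' x 5 -> '5F'
  i=22: run of 'H' x 8 -> '8H'

RLE = 7H8F2H5F8H


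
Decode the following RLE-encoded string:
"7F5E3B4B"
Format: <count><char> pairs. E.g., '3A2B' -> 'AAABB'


Expanding each <count><char> pair:
  7F -> 'FFFFFFF'
  5E -> 'EEEEE'
  3B -> 'BBB'
  4B -> 'BBBB'

Decoded = FFFFFFFEEEEEBBBBBBB


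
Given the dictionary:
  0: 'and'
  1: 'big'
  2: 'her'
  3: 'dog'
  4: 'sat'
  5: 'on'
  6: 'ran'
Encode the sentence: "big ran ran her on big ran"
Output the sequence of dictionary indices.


Look up each word in the dictionary:
  'big' -> 1
  'ran' -> 6
  'ran' -> 6
  'her' -> 2
  'on' -> 5
  'big' -> 1
  'ran' -> 6

Encoded: [1, 6, 6, 2, 5, 1, 6]


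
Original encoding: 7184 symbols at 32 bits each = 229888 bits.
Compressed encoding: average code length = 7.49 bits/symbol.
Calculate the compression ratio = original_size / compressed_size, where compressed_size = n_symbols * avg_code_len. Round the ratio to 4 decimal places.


original_size = n_symbols * orig_bits = 7184 * 32 = 229888 bits
compressed_size = n_symbols * avg_code_len = 7184 * 7.49 = 53808.16 bits
ratio = original_size / compressed_size = 229888 / 53808.16 = 4.2724

Compression ratio = 4.2724


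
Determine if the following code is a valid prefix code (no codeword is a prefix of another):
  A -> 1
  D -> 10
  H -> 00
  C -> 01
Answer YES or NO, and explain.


Checking each pair (does one codeword prefix another?):
  A='1' vs D='10': prefix -- VIOLATION

NO -- this is NOT a valid prefix code. A (1) is a prefix of D (10).


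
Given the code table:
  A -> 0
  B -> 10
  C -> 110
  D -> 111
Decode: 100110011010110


Decoding:
10 -> B
0 -> A
110 -> C
0 -> A
110 -> C
10 -> B
110 -> C


Result: BACACBC


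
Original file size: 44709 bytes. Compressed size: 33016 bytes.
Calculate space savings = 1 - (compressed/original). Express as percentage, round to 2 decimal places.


ratio = compressed/original = 33016/44709 = 0.738464
savings = 1 - ratio = 1 - 0.738464 = 0.261536
as a percentage: 0.261536 * 100 = 26.15%

Space savings = 1 - 33016/44709 = 26.15%


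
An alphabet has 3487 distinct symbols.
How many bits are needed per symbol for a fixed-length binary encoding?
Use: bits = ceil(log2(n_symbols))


log2(3487) = 11.7678
Bracket: 2^11 = 2048 < 3487 <= 2^12 = 4096
So ceil(log2(3487)) = 12

bits = ceil(log2(3487)) = ceil(11.7678) = 12 bits


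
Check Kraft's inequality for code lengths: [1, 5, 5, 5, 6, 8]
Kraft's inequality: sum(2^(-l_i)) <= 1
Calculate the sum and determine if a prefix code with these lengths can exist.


Sum = 2^(-1) + 2^(-5) + 2^(-5) + 2^(-5) + 2^(-6) + 2^(-8)
    = 0.5 + 0.03125 + 0.03125 + 0.03125 + 0.015625 + 0.00390625
    = 157/256 = 0.61328125
Since 0.61328125 <= 1, Kraft's inequality IS satisfied.
A prefix code with these lengths CAN exist.

Kraft sum = 0.61328125. Satisfied.


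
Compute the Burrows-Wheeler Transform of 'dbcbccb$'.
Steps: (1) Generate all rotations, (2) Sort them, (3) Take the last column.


Rotations (sorted):
  0: $dbcbccb -> last char: b
  1: b$dbcbcc -> last char: c
  2: bcbccb$d -> last char: d
  3: bccb$dbc -> last char: c
  4: cb$dbcbc -> last char: c
  5: cbccb$db -> last char: b
  6: ccb$dbcb -> last char: b
  7: dbcbccb$ -> last char: $


BWT = bcdccbb$


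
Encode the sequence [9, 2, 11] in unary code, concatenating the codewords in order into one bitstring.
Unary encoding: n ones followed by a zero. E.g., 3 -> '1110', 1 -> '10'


Encode each number as n ones followed by a terminating 0:
  9 -> 1111111110 (10 bits)
  2 -> 110 (3 bits)
  11 -> 111111111110 (12 bits)
Total length = 10 + 3 + 12 = 25 bits.

Unary([9, 2, 11]) = 1111111110110111111111110 (25 bits)


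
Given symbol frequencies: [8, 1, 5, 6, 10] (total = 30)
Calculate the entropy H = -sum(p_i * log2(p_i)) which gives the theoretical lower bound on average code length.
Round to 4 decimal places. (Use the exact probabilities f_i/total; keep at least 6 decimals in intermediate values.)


Per-symbol terms -p_i * log2(p_i) with p_i = f_i/30:
  p = 8/30 = 0.266667: log2(p) = -1.906891, -p*log2(p) = 0.508504
  p = 1/30 = 0.033333: log2(p) = -4.906891, -p*log2(p) = 0.163563
  p = 5/30 = 0.166667: log2(p) = -2.584963, -p*log2(p) = 0.430827
  p = 6/30 = 0.200000: log2(p) = -2.321928, -p*log2(p) = 0.464386
  p = 10/30 = 0.333333: log2(p) = -1.584963, -p*log2(p) = 0.528321
H = 0.508504 + 0.163563 + 0.430827 + 0.464386 + 0.528321 = 2.095601

H = 2.0956 bits/symbol


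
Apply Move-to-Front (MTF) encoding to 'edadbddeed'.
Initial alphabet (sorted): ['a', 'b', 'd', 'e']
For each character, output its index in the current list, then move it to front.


MTF encoding:
'e': index 3 in ['a', 'b', 'd', 'e'] -> ['e', 'a', 'b', 'd']
'd': index 3 in ['e', 'a', 'b', 'd'] -> ['d', 'e', 'a', 'b']
'a': index 2 in ['d', 'e', 'a', 'b'] -> ['a', 'd', 'e', 'b']
'd': index 1 in ['a', 'd', 'e', 'b'] -> ['d', 'a', 'e', 'b']
'b': index 3 in ['d', 'a', 'e', 'b'] -> ['b', 'd', 'a', 'e']
'd': index 1 in ['b', 'd', 'a', 'e'] -> ['d', 'b', 'a', 'e']
'd': index 0 in ['d', 'b', 'a', 'e'] -> ['d', 'b', 'a', 'e']
'e': index 3 in ['d', 'b', 'a', 'e'] -> ['e', 'd', 'b', 'a']
'e': index 0 in ['e', 'd', 'b', 'a'] -> ['e', 'd', 'b', 'a']
'd': index 1 in ['e', 'd', 'b', 'a'] -> ['d', 'e', 'b', 'a']


Output: [3, 3, 2, 1, 3, 1, 0, 3, 0, 1]


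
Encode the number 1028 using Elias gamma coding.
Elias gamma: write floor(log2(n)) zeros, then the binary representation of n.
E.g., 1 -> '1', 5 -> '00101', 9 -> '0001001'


num_bits = floor(log2(1028)) + 1 = 11
leading_zeros = num_bits - 1 = 10
binary(1028) = 10000000100

Elias gamma(1028) = '0000000000' + '10000000100' = 000000000010000000100 (21 bits)


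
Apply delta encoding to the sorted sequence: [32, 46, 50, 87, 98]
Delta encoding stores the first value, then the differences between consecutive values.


First value: 32
Deltas:
  46 - 32 = 14
  50 - 46 = 4
  87 - 50 = 37
  98 - 87 = 11


Delta encoded: [32, 14, 4, 37, 11]


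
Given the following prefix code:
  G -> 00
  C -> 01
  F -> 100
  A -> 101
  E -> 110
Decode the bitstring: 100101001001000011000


Decoding step by step:
Bits 100 -> F
Bits 101 -> A
Bits 00 -> G
Bits 100 -> F
Bits 100 -> F
Bits 00 -> G
Bits 110 -> E
Bits 00 -> G


Decoded message: FAGFFGEG


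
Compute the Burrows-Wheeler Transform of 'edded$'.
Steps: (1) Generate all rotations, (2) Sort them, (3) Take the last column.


Rotations (sorted):
  0: $edded -> last char: d
  1: d$edde -> last char: e
  2: dded$e -> last char: e
  3: ded$ed -> last char: d
  4: ed$edd -> last char: d
  5: edded$ -> last char: $


BWT = deedd$


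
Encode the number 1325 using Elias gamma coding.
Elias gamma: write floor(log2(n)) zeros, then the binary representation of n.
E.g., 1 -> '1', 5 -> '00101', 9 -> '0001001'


num_bits = floor(log2(1325)) + 1 = 11
leading_zeros = num_bits - 1 = 10
binary(1325) = 10100101101

Elias gamma(1325) = '0000000000' + '10100101101' = 000000000010100101101 (21 bits)


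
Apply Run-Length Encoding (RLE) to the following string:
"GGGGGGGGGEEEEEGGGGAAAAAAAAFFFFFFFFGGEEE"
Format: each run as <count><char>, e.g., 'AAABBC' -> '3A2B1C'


Scanning runs left to right:
  i=0: run of 'G' x 9 -> '9G'
  i=9: run of 'E' x 5 -> '5E'
  i=14: run of 'G' x 4 -> '4G'
  i=18: run of 'A' x 8 -> '8A'
  i=26: run of 'F' x 8 -> '8F'
  i=34: run of 'G' x 2 -> '2G'
  i=36: run of 'E' x 3 -> '3E'

RLE = 9G5E4G8A8F2G3E


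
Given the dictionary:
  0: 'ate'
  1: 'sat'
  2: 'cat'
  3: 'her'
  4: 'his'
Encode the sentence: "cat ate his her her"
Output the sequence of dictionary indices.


Look up each word in the dictionary:
  'cat' -> 2
  'ate' -> 0
  'his' -> 4
  'her' -> 3
  'her' -> 3

Encoded: [2, 0, 4, 3, 3]


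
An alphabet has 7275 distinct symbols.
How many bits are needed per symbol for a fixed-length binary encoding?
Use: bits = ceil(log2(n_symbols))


log2(7275) = 12.8287
Bracket: 2^12 = 4096 < 7275 <= 2^13 = 8192
So ceil(log2(7275)) = 13

bits = ceil(log2(7275)) = ceil(12.8287) = 13 bits


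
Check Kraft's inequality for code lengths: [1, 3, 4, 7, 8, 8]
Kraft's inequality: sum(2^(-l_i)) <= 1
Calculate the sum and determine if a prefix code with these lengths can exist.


Sum = 2^(-1) + 2^(-3) + 2^(-4) + 2^(-7) + 2^(-8) + 2^(-8)
    = 0.5 + 0.125 + 0.0625 + 0.0078125 + 0.00390625 + 0.00390625
    = 180/256 = 0.703125
Since 0.703125 <= 1, Kraft's inequality IS satisfied.
A prefix code with these lengths CAN exist.

Kraft sum = 0.703125. Satisfied.


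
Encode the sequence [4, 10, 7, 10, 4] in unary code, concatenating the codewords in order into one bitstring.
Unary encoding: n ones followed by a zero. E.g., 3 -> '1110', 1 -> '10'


Encode each number as n ones followed by a terminating 0:
  4 -> 11110 (5 bits)
  10 -> 11111111110 (11 bits)
  7 -> 11111110 (8 bits)
  10 -> 11111111110 (11 bits)
  4 -> 11110 (5 bits)
Total length = 5 + 11 + 8 + 11 + 5 = 40 bits.

Unary([4, 10, 7, 10, 4]) = 1111011111111110111111101111111111011110 (40 bits)


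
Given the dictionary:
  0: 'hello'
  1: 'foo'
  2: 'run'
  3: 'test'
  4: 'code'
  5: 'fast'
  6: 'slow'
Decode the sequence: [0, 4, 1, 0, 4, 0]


Look up each index in the dictionary:
  0 -> 'hello'
  4 -> 'code'
  1 -> 'foo'
  0 -> 'hello'
  4 -> 'code'
  0 -> 'hello'

Decoded: "hello code foo hello code hello"


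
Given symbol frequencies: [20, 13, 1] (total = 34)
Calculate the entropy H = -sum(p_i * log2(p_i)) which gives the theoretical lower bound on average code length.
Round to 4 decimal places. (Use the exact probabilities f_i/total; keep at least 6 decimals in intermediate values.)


Per-symbol terms -p_i * log2(p_i) with p_i = f_i/34:
  p = 20/34 = 0.588235: log2(p) = -0.765535, -p*log2(p) = 0.450315
  p = 13/34 = 0.382353: log2(p) = -1.387023, -p*log2(p) = 0.530332
  p = 1/34 = 0.029412: log2(p) = -5.087463, -p*log2(p) = 0.149631
H = 0.450315 + 0.530332 + 0.149631 = 1.130278

H = 1.1303 bits/symbol


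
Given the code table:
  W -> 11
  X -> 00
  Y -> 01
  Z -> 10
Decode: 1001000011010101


Decoding:
10 -> Z
01 -> Y
00 -> X
00 -> X
11 -> W
01 -> Y
01 -> Y
01 -> Y


Result: ZYXXWYYY


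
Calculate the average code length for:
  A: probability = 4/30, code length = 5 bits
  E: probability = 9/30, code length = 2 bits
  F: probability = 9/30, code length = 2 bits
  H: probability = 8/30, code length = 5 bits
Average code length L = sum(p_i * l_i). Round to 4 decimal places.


Weighted contributions p_i * l_i:
  A: (4/30) * 5 = 20/30
  E: (9/30) * 2 = 18/30
  F: (9/30) * 2 = 18/30
  H: (8/30) * 5 = 40/30
Sum = (20 + 18 + 18 + 40)/30 = 96/30

L = 96/30 = 3.2000 bits/symbol


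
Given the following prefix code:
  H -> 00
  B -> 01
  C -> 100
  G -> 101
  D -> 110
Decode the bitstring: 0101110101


Decoding step by step:
Bits 01 -> B
Bits 01 -> B
Bits 110 -> D
Bits 101 -> G


Decoded message: BBDG


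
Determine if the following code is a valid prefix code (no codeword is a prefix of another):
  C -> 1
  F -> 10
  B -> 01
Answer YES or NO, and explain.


Checking each pair (does one codeword prefix another?):
  C='1' vs F='10': prefix -- VIOLATION

NO -- this is NOT a valid prefix code. C (1) is a prefix of F (10).


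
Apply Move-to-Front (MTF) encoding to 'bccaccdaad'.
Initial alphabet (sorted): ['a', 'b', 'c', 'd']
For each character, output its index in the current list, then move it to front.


MTF encoding:
'b': index 1 in ['a', 'b', 'c', 'd'] -> ['b', 'a', 'c', 'd']
'c': index 2 in ['b', 'a', 'c', 'd'] -> ['c', 'b', 'a', 'd']
'c': index 0 in ['c', 'b', 'a', 'd'] -> ['c', 'b', 'a', 'd']
'a': index 2 in ['c', 'b', 'a', 'd'] -> ['a', 'c', 'b', 'd']
'c': index 1 in ['a', 'c', 'b', 'd'] -> ['c', 'a', 'b', 'd']
'c': index 0 in ['c', 'a', 'b', 'd'] -> ['c', 'a', 'b', 'd']
'd': index 3 in ['c', 'a', 'b', 'd'] -> ['d', 'c', 'a', 'b']
'a': index 2 in ['d', 'c', 'a', 'b'] -> ['a', 'd', 'c', 'b']
'a': index 0 in ['a', 'd', 'c', 'b'] -> ['a', 'd', 'c', 'b']
'd': index 1 in ['a', 'd', 'c', 'b'] -> ['d', 'a', 'c', 'b']


Output: [1, 2, 0, 2, 1, 0, 3, 2, 0, 1]


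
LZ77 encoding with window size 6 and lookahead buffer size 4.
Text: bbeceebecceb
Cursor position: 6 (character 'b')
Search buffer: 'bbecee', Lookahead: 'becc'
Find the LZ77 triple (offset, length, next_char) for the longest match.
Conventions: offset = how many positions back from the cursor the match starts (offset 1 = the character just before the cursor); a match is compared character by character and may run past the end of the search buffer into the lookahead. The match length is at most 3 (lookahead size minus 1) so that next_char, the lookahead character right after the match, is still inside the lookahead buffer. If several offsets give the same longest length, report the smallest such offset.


Try each offset into the search buffer:
  offset=1 (pos 5, char 'e'): match length 0
  offset=2 (pos 4, char 'e'): match length 0
  offset=3 (pos 3, char 'c'): match length 0
  offset=4 (pos 2, char 'e'): match length 0
  offset=5 (pos 1, char 'b'): match length 3
  offset=6 (pos 0, char 'b'): match length 1
Longest match has length 3 at offset 5.
next_char = character at position 6 + 3 = 9 -> 'c'

Best match: offset=5, length=3 (matching 'bec' starting at position 1)
LZ77 triple: (5, 3, 'c')


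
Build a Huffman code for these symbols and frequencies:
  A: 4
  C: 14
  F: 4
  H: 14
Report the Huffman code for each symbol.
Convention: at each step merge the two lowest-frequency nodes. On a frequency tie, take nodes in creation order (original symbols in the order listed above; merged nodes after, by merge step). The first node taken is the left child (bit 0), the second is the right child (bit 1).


Huffman tree construction:
Step 1: Merge A(4) + F(4) = 8
Step 2: Merge (A+F)(8) + C(14) = 22
Step 3: Merge H(14) + ((A+F)+C)(22) = 36
Read each symbol's code off the tree from the root (left child = 0, right child = 1).

Codes:
  A: 100 (length 3)
  C: 11 (length 2)
  F: 101 (length 3)
  H: 0 (length 1)
Average code length: 66/36 = 1.8333 bits/symbol


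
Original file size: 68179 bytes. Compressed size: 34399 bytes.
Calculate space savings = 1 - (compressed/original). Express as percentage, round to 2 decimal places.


ratio = compressed/original = 34399/68179 = 0.50454
savings = 1 - ratio = 1 - 0.50454 = 0.49546
as a percentage: 0.49546 * 100 = 49.55%

Space savings = 1 - 34399/68179 = 49.55%


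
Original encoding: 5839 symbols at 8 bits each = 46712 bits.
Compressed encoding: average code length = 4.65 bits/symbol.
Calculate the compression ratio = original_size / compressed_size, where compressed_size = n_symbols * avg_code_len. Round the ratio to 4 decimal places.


original_size = n_symbols * orig_bits = 5839 * 8 = 46712 bits
compressed_size = n_symbols * avg_code_len = 5839 * 4.65 = 27151.35 bits
ratio = original_size / compressed_size = 46712 / 27151.35 = 1.7204

Compression ratio = 1.7204


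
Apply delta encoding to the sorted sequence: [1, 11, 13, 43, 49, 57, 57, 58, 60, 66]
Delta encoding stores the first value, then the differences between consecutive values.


First value: 1
Deltas:
  11 - 1 = 10
  13 - 11 = 2
  43 - 13 = 30
  49 - 43 = 6
  57 - 49 = 8
  57 - 57 = 0
  58 - 57 = 1
  60 - 58 = 2
  66 - 60 = 6


Delta encoded: [1, 10, 2, 30, 6, 8, 0, 1, 2, 6]


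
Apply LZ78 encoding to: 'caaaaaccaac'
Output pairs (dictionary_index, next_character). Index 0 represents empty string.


LZ78 encoding steps:
Dictionary: {0: ''}
Step 1: w='' (idx 0), next='c' -> output (0, 'c'), add 'c' as idx 1
Step 2: w='' (idx 0), next='a' -> output (0, 'a'), add 'a' as idx 2
Step 3: w='a' (idx 2), next='a' -> output (2, 'a'), add 'aa' as idx 3
Step 4: w='aa' (idx 3), next='c' -> output (3, 'c'), add 'aac' as idx 4
Step 5: w='c' (idx 1), next='a' -> output (1, 'a'), add 'ca' as idx 5
Step 6: w='a' (idx 2), next='c' -> output (2, 'c'), add 'ac' as idx 6


Encoded: [(0, 'c'), (0, 'a'), (2, 'a'), (3, 'c'), (1, 'a'), (2, 'c')]


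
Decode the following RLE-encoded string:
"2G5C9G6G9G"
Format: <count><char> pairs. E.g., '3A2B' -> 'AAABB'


Expanding each <count><char> pair:
  2G -> 'GG'
  5C -> 'CCCCC'
  9G -> 'GGGGGGGGG'
  6G -> 'GGGGGG'
  9G -> 'GGGGGGGGG'

Decoded = GGCCCCCGGGGGGGGGGGGGGGGGGGGGGGG


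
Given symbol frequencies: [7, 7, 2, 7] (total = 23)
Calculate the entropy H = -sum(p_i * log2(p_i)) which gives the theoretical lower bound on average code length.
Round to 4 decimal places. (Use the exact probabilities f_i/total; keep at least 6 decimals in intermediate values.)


Per-symbol terms -p_i * log2(p_i) with p_i = f_i/23:
  p = 7/23 = 0.304348: log2(p) = -1.716207, -p*log2(p) = 0.522324
  p = 7/23 = 0.304348: log2(p) = -1.716207, -p*log2(p) = 0.522324
  p = 2/23 = 0.086957: log2(p) = -3.523562, -p*log2(p) = 0.306397
  p = 7/23 = 0.304348: log2(p) = -1.716207, -p*log2(p) = 0.522324
H = 0.522324 + 0.522324 + 0.306397 + 0.522324 = 1.873369

H = 1.8734 bits/symbol


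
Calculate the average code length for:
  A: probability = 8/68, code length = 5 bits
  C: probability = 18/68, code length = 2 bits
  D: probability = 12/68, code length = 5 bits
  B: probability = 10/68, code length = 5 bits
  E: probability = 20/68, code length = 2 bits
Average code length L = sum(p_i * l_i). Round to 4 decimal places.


Weighted contributions p_i * l_i:
  A: (8/68) * 5 = 40/68
  C: (18/68) * 2 = 36/68
  D: (12/68) * 5 = 60/68
  B: (10/68) * 5 = 50/68
  E: (20/68) * 2 = 40/68
Sum = (40 + 36 + 60 + 50 + 40)/68 = 226/68

L = 226/68 = 3.3235 bits/symbol


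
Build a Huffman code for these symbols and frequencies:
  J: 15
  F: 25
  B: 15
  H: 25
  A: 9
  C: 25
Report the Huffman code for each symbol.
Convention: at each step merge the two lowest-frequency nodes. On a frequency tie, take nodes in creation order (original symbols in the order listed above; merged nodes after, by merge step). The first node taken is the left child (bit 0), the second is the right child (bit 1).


Huffman tree construction:
Step 1: Merge A(9) + J(15) = 24
Step 2: Merge B(15) + (A+J)(24) = 39
Step 3: Merge F(25) + H(25) = 50
Step 4: Merge C(25) + (B+(A+J))(39) = 64
Step 5: Merge (F+H)(50) + (C+(B+(A+J)))(64) = 114
Read each symbol's code off the tree from the root (left child = 0, right child = 1).

Codes:
  J: 1111 (length 4)
  F: 00 (length 2)
  B: 110 (length 3)
  H: 01 (length 2)
  A: 1110 (length 4)
  C: 10 (length 2)
Average code length: 291/114 = 2.5526 bits/symbol


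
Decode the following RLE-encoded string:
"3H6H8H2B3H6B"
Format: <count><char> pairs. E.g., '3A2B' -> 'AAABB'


Expanding each <count><char> pair:
  3H -> 'HHH'
  6H -> 'HHHHHH'
  8H -> 'HHHHHHHH'
  2B -> 'BB'
  3H -> 'HHH'
  6B -> 'BBBBBB'

Decoded = HHHHHHHHHHHHHHHHHBBHHHBBBBBB


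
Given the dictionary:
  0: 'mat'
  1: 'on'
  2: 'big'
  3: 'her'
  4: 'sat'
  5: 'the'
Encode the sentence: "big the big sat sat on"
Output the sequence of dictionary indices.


Look up each word in the dictionary:
  'big' -> 2
  'the' -> 5
  'big' -> 2
  'sat' -> 4
  'sat' -> 4
  'on' -> 1

Encoded: [2, 5, 2, 4, 4, 1]


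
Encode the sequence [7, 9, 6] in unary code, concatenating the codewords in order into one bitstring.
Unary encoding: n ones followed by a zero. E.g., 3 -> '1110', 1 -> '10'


Encode each number as n ones followed by a terminating 0:
  7 -> 11111110 (8 bits)
  9 -> 1111111110 (10 bits)
  6 -> 1111110 (7 bits)
Total length = 8 + 10 + 7 = 25 bits.

Unary([7, 9, 6]) = 1111111011111111101111110 (25 bits)


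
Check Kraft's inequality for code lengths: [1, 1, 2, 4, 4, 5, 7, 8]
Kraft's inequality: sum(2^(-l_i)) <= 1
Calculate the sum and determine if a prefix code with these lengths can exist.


Sum = 2^(-1) + 2^(-1) + 2^(-2) + 2^(-4) + 2^(-4) + 2^(-5) + 2^(-7) + 2^(-8)
    = 0.5 + 0.5 + 0.25 + 0.0625 + 0.0625 + 0.03125 + 0.0078125 + 0.00390625
    = 363/256 = 1.41796875
Since 1.41796875 > 1, Kraft's inequality is NOT satisfied.
A prefix code with these lengths CANNOT exist.

Kraft sum = 1.41796875. Not satisfied.


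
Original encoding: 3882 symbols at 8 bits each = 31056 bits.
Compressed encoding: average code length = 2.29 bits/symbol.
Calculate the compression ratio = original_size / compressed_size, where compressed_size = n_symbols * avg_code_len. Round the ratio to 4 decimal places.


original_size = n_symbols * orig_bits = 3882 * 8 = 31056 bits
compressed_size = n_symbols * avg_code_len = 3882 * 2.29 = 8889.78 bits
ratio = original_size / compressed_size = 31056 / 8889.78 = 3.4934

Compression ratio = 3.4934


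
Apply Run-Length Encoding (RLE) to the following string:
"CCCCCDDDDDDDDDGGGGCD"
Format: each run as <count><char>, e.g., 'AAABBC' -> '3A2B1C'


Scanning runs left to right:
  i=0: run of 'C' x 5 -> '5C'
  i=5: run of 'D' x 9 -> '9D'
  i=14: run of 'G' x 4 -> '4G'
  i=18: run of 'C' x 1 -> '1C'
  i=19: run of 'D' x 1 -> '1D'

RLE = 5C9D4G1C1D


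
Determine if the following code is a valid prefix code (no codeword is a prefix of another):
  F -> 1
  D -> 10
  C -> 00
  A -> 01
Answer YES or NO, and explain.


Checking each pair (does one codeword prefix another?):
  F='1' vs D='10': prefix -- VIOLATION

NO -- this is NOT a valid prefix code. F (1) is a prefix of D (10).


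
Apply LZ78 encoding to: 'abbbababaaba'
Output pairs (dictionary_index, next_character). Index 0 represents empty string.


LZ78 encoding steps:
Dictionary: {0: ''}
Step 1: w='' (idx 0), next='a' -> output (0, 'a'), add 'a' as idx 1
Step 2: w='' (idx 0), next='b' -> output (0, 'b'), add 'b' as idx 2
Step 3: w='b' (idx 2), next='b' -> output (2, 'b'), add 'bb' as idx 3
Step 4: w='a' (idx 1), next='b' -> output (1, 'b'), add 'ab' as idx 4
Step 5: w='ab' (idx 4), next='a' -> output (4, 'a'), add 'aba' as idx 5
Step 6: w='aba' (idx 5), end of input -> output (5, '')


Encoded: [(0, 'a'), (0, 'b'), (2, 'b'), (1, 'b'), (4, 'a'), (5, '')]


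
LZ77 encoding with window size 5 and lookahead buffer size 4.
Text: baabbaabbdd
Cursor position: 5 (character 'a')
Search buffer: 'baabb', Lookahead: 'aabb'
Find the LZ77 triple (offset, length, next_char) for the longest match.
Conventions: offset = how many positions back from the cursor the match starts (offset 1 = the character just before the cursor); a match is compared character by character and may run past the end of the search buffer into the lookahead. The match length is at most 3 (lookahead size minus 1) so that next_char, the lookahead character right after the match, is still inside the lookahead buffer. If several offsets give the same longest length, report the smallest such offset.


Try each offset into the search buffer:
  offset=1 (pos 4, char 'b'): match length 0
  offset=2 (pos 3, char 'b'): match length 0
  offset=3 (pos 2, char 'a'): match length 1
  offset=4 (pos 1, char 'a'): match length 3
  offset=5 (pos 0, char 'b'): match length 0
Longest match has length 3 at offset 4.
next_char = character at position 5 + 3 = 8 -> 'b'

Best match: offset=4, length=3 (matching 'aab' starting at position 1)
LZ77 triple: (4, 3, 'b')


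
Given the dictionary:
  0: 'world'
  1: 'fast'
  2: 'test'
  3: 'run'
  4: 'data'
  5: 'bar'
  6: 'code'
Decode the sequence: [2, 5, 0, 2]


Look up each index in the dictionary:
  2 -> 'test'
  5 -> 'bar'
  0 -> 'world'
  2 -> 'test'

Decoded: "test bar world test"


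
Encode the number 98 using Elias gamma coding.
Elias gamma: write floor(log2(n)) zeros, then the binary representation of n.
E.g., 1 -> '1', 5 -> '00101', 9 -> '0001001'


num_bits = floor(log2(98)) + 1 = 7
leading_zeros = num_bits - 1 = 6
binary(98) = 1100010

Elias gamma(98) = '000000' + '1100010' = 0000001100010 (13 bits)


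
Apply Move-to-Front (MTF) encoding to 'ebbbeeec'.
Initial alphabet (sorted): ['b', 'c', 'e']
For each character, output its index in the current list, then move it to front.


MTF encoding:
'e': index 2 in ['b', 'c', 'e'] -> ['e', 'b', 'c']
'b': index 1 in ['e', 'b', 'c'] -> ['b', 'e', 'c']
'b': index 0 in ['b', 'e', 'c'] -> ['b', 'e', 'c']
'b': index 0 in ['b', 'e', 'c'] -> ['b', 'e', 'c']
'e': index 1 in ['b', 'e', 'c'] -> ['e', 'b', 'c']
'e': index 0 in ['e', 'b', 'c'] -> ['e', 'b', 'c']
'e': index 0 in ['e', 'b', 'c'] -> ['e', 'b', 'c']
'c': index 2 in ['e', 'b', 'c'] -> ['c', 'e', 'b']


Output: [2, 1, 0, 0, 1, 0, 0, 2]


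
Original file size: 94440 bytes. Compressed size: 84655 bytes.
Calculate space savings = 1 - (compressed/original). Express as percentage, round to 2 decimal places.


ratio = compressed/original = 84655/94440 = 0.896389
savings = 1 - ratio = 1 - 0.896389 = 0.103611
as a percentage: 0.103611 * 100 = 10.36%

Space savings = 1 - 84655/94440 = 10.36%


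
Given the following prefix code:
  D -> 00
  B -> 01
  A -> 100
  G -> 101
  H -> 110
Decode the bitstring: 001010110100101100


Decoding step by step:
Bits 00 -> D
Bits 101 -> G
Bits 01 -> B
Bits 101 -> G
Bits 00 -> D
Bits 101 -> G
Bits 100 -> A


Decoded message: DGBGDGA


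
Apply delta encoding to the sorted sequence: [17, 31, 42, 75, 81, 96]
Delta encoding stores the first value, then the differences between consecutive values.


First value: 17
Deltas:
  31 - 17 = 14
  42 - 31 = 11
  75 - 42 = 33
  81 - 75 = 6
  96 - 81 = 15


Delta encoded: [17, 14, 11, 33, 6, 15]


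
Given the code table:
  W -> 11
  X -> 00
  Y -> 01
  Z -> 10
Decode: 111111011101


Decoding:
11 -> W
11 -> W
11 -> W
01 -> Y
11 -> W
01 -> Y


Result: WWWYWY


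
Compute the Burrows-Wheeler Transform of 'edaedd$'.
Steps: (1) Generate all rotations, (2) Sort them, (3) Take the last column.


Rotations (sorted):
  0: $edaedd -> last char: d
  1: aedd$ed -> last char: d
  2: d$edaed -> last char: d
  3: daedd$e -> last char: e
  4: dd$edae -> last char: e
  5: edaedd$ -> last char: $
  6: edd$eda -> last char: a


BWT = dddee$a


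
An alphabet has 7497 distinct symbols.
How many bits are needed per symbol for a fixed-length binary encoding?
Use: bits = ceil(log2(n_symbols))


log2(7497) = 12.8721
Bracket: 2^12 = 4096 < 7497 <= 2^13 = 8192
So ceil(log2(7497)) = 13

bits = ceil(log2(7497)) = ceil(12.8721) = 13 bits


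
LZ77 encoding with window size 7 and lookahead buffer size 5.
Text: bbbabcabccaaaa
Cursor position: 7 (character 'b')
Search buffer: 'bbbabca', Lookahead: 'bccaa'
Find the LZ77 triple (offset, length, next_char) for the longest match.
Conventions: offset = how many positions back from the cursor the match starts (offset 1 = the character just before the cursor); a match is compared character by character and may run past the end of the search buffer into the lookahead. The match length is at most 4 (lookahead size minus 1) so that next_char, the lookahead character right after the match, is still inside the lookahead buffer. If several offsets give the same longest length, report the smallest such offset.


Try each offset into the search buffer:
  offset=1 (pos 6, char 'a'): match length 0
  offset=2 (pos 5, char 'c'): match length 0
  offset=3 (pos 4, char 'b'): match length 2
  offset=4 (pos 3, char 'a'): match length 0
  offset=5 (pos 2, char 'b'): match length 1
  offset=6 (pos 1, char 'b'): match length 1
  offset=7 (pos 0, char 'b'): match length 1
Longest match has length 2 at offset 3.
next_char = character at position 7 + 2 = 9 -> 'c'

Best match: offset=3, length=2 (matching 'bc' starting at position 4)
LZ77 triple: (3, 2, 'c')


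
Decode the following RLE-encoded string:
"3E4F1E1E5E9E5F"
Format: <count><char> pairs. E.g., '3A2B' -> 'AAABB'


Expanding each <count><char> pair:
  3E -> 'EEE'
  4F -> 'FFFF'
  1E -> 'E'
  1E -> 'E'
  5E -> 'EEEEE'
  9E -> 'EEEEEEEEE'
  5F -> 'FFFFF'

Decoded = EEEFFFFEEEEEEEEEEEEEEEEFFFFF


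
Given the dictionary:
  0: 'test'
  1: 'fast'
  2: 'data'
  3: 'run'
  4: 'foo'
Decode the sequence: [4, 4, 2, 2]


Look up each index in the dictionary:
  4 -> 'foo'
  4 -> 'foo'
  2 -> 'data'
  2 -> 'data'

Decoded: "foo foo data data"


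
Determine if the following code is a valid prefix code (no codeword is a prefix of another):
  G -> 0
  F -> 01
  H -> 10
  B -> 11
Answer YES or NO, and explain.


Checking each pair (does one codeword prefix another?):
  G='0' vs F='01': prefix -- VIOLATION

NO -- this is NOT a valid prefix code. G (0) is a prefix of F (01).


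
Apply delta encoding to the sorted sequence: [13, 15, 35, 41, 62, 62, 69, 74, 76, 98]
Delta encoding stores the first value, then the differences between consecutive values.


First value: 13
Deltas:
  15 - 13 = 2
  35 - 15 = 20
  41 - 35 = 6
  62 - 41 = 21
  62 - 62 = 0
  69 - 62 = 7
  74 - 69 = 5
  76 - 74 = 2
  98 - 76 = 22


Delta encoded: [13, 2, 20, 6, 21, 0, 7, 5, 2, 22]


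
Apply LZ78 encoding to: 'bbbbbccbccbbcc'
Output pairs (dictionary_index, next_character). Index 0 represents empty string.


LZ78 encoding steps:
Dictionary: {0: ''}
Step 1: w='' (idx 0), next='b' -> output (0, 'b'), add 'b' as idx 1
Step 2: w='b' (idx 1), next='b' -> output (1, 'b'), add 'bb' as idx 2
Step 3: w='bb' (idx 2), next='c' -> output (2, 'c'), add 'bbc' as idx 3
Step 4: w='' (idx 0), next='c' -> output (0, 'c'), add 'c' as idx 4
Step 5: w='b' (idx 1), next='c' -> output (1, 'c'), add 'bc' as idx 5
Step 6: w='c' (idx 4), next='b' -> output (4, 'b'), add 'cb' as idx 6
Step 7: w='bc' (idx 5), next='c' -> output (5, 'c'), add 'bcc' as idx 7


Encoded: [(0, 'b'), (1, 'b'), (2, 'c'), (0, 'c'), (1, 'c'), (4, 'b'), (5, 'c')]


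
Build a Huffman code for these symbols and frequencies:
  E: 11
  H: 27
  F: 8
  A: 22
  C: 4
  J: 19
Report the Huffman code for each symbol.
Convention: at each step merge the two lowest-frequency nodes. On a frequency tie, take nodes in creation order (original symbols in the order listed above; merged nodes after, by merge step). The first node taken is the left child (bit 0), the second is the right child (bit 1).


Huffman tree construction:
Step 1: Merge C(4) + F(8) = 12
Step 2: Merge E(11) + (C+F)(12) = 23
Step 3: Merge J(19) + A(22) = 41
Step 4: Merge (E+(C+F))(23) + H(27) = 50
Step 5: Merge (J+A)(41) + ((E+(C+F))+H)(50) = 91
Read each symbol's code off the tree from the root (left child = 0, right child = 1).

Codes:
  E: 100 (length 3)
  H: 11 (length 2)
  F: 1011 (length 4)
  A: 01 (length 2)
  C: 1010 (length 4)
  J: 00 (length 2)
Average code length: 217/91 = 2.3846 bits/symbol


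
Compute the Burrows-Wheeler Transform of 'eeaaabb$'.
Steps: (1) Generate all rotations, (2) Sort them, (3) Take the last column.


Rotations (sorted):
  0: $eeaaabb -> last char: b
  1: aaabb$ee -> last char: e
  2: aabb$eea -> last char: a
  3: abb$eeaa -> last char: a
  4: b$eeaaab -> last char: b
  5: bb$eeaaa -> last char: a
  6: eaaabb$e -> last char: e
  7: eeaaabb$ -> last char: $


BWT = beaabae$


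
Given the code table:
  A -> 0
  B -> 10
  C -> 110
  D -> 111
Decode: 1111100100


Decoding:
111 -> D
110 -> C
0 -> A
10 -> B
0 -> A


Result: DCABA


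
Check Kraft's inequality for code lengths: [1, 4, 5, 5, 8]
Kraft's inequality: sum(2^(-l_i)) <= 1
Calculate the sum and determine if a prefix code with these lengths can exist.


Sum = 2^(-1) + 2^(-4) + 2^(-5) + 2^(-5) + 2^(-8)
    = 0.5 + 0.0625 + 0.03125 + 0.03125 + 0.00390625
    = 161/256 = 0.62890625
Since 0.62890625 <= 1, Kraft's inequality IS satisfied.
A prefix code with these lengths CAN exist.

Kraft sum = 0.62890625. Satisfied.


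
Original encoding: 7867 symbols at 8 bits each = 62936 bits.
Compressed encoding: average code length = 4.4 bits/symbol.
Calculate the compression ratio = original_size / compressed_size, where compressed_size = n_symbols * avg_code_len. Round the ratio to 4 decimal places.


original_size = n_symbols * orig_bits = 7867 * 8 = 62936 bits
compressed_size = n_symbols * avg_code_len = 7867 * 4.4 = 34614.8 bits
ratio = original_size / compressed_size = 62936 / 34614.8 = 1.8182

Compression ratio = 1.8182


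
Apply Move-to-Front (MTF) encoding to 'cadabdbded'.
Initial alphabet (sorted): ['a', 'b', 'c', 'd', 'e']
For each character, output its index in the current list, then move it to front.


MTF encoding:
'c': index 2 in ['a', 'b', 'c', 'd', 'e'] -> ['c', 'a', 'b', 'd', 'e']
'a': index 1 in ['c', 'a', 'b', 'd', 'e'] -> ['a', 'c', 'b', 'd', 'e']
'd': index 3 in ['a', 'c', 'b', 'd', 'e'] -> ['d', 'a', 'c', 'b', 'e']
'a': index 1 in ['d', 'a', 'c', 'b', 'e'] -> ['a', 'd', 'c', 'b', 'e']
'b': index 3 in ['a', 'd', 'c', 'b', 'e'] -> ['b', 'a', 'd', 'c', 'e']
'd': index 2 in ['b', 'a', 'd', 'c', 'e'] -> ['d', 'b', 'a', 'c', 'e']
'b': index 1 in ['d', 'b', 'a', 'c', 'e'] -> ['b', 'd', 'a', 'c', 'e']
'd': index 1 in ['b', 'd', 'a', 'c', 'e'] -> ['d', 'b', 'a', 'c', 'e']
'e': index 4 in ['d', 'b', 'a', 'c', 'e'] -> ['e', 'd', 'b', 'a', 'c']
'd': index 1 in ['e', 'd', 'b', 'a', 'c'] -> ['d', 'e', 'b', 'a', 'c']


Output: [2, 1, 3, 1, 3, 2, 1, 1, 4, 1]


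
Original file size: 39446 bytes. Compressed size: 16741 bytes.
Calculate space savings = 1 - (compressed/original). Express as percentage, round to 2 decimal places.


ratio = compressed/original = 16741/39446 = 0.424403
savings = 1 - ratio = 1 - 0.424403 = 0.575597
as a percentage: 0.575597 * 100 = 57.56%

Space savings = 1 - 16741/39446 = 57.56%


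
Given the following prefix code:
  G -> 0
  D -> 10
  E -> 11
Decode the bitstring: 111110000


Decoding step by step:
Bits 11 -> E
Bits 11 -> E
Bits 10 -> D
Bits 0 -> G
Bits 0 -> G
Bits 0 -> G


Decoded message: EEDGGG


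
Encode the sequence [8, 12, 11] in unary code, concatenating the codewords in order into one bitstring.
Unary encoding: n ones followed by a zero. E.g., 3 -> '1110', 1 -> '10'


Encode each number as n ones followed by a terminating 0:
  8 -> 111111110 (9 bits)
  12 -> 1111111111110 (13 bits)
  11 -> 111111111110 (12 bits)
Total length = 9 + 13 + 12 = 34 bits.

Unary([8, 12, 11]) = 1111111101111111111110111111111110 (34 bits)


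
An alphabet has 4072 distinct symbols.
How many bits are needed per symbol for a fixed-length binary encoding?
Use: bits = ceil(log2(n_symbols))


log2(4072) = 11.9915
Bracket: 2^11 = 2048 < 4072 <= 2^12 = 4096
So ceil(log2(4072)) = 12

bits = ceil(log2(4072)) = ceil(11.9915) = 12 bits


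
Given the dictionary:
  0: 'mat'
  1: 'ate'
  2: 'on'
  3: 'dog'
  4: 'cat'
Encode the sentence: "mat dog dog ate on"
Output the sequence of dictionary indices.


Look up each word in the dictionary:
  'mat' -> 0
  'dog' -> 3
  'dog' -> 3
  'ate' -> 1
  'on' -> 2

Encoded: [0, 3, 3, 1, 2]


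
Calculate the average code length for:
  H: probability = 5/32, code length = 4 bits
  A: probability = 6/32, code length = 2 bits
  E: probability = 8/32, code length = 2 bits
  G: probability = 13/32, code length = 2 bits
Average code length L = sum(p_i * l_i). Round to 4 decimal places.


Weighted contributions p_i * l_i:
  H: (5/32) * 4 = 20/32
  A: (6/32) * 2 = 12/32
  E: (8/32) * 2 = 16/32
  G: (13/32) * 2 = 26/32
Sum = (20 + 12 + 16 + 26)/32 = 74/32

L = 74/32 = 2.3125 bits/symbol


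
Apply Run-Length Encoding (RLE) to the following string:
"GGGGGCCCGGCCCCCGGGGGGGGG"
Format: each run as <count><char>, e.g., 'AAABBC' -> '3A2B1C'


Scanning runs left to right:
  i=0: run of 'G' x 5 -> '5G'
  i=5: run of 'C' x 3 -> '3C'
  i=8: run of 'G' x 2 -> '2G'
  i=10: run of 'C' x 5 -> '5C'
  i=15: run of 'G' x 9 -> '9G'

RLE = 5G3C2G5C9G


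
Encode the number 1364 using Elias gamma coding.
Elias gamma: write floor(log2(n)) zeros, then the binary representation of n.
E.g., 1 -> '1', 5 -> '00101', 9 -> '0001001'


num_bits = floor(log2(1364)) + 1 = 11
leading_zeros = num_bits - 1 = 10
binary(1364) = 10101010100

Elias gamma(1364) = '0000000000' + '10101010100' = 000000000010101010100 (21 bits)


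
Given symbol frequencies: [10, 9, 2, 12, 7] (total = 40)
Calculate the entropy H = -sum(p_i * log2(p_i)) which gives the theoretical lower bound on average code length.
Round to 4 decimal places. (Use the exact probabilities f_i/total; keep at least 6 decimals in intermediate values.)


Per-symbol terms -p_i * log2(p_i) with p_i = f_i/40:
  p = 10/40 = 0.250000: log2(p) = -2.000000, -p*log2(p) = 0.500000
  p = 9/40 = 0.225000: log2(p) = -2.152003, -p*log2(p) = 0.484201
  p = 2/40 = 0.050000: log2(p) = -4.321928, -p*log2(p) = 0.216096
  p = 12/40 = 0.300000: log2(p) = -1.736966, -p*log2(p) = 0.521090
  p = 7/40 = 0.175000: log2(p) = -2.514573, -p*log2(p) = 0.440050
H = 0.500000 + 0.484201 + 0.216096 + 0.521090 + 0.440050 = 2.161437

H = 2.1614 bits/symbol


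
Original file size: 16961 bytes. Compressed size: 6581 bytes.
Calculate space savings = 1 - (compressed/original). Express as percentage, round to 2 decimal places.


ratio = compressed/original = 6581/16961 = 0.388008
savings = 1 - ratio = 1 - 0.388008 = 0.611992
as a percentage: 0.611992 * 100 = 61.2%

Space savings = 1 - 6581/16961 = 61.2%


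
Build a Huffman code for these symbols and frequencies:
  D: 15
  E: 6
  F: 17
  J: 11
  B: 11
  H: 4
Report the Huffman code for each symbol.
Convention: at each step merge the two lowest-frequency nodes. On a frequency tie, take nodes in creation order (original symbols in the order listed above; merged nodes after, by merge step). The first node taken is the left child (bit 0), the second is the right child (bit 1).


Huffman tree construction:
Step 1: Merge H(4) + E(6) = 10
Step 2: Merge (H+E)(10) + J(11) = 21
Step 3: Merge B(11) + D(15) = 26
Step 4: Merge F(17) + ((H+E)+J)(21) = 38
Step 5: Merge (B+D)(26) + (F+((H+E)+J))(38) = 64
Read each symbol's code off the tree from the root (left child = 0, right child = 1).

Codes:
  D: 01 (length 2)
  E: 1101 (length 4)
  F: 10 (length 2)
  J: 111 (length 3)
  B: 00 (length 2)
  H: 1100 (length 4)
Average code length: 159/64 = 2.4844 bits/symbol


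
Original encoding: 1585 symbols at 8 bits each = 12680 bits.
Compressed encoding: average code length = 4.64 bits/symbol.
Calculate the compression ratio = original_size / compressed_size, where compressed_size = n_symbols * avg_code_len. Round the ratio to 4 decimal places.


original_size = n_symbols * orig_bits = 1585 * 8 = 12680 bits
compressed_size = n_symbols * avg_code_len = 1585 * 4.64 = 7354.4 bits
ratio = original_size / compressed_size = 12680 / 7354.4 = 1.7241

Compression ratio = 1.7241


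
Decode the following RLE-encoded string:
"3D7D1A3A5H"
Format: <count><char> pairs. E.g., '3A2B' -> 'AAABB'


Expanding each <count><char> pair:
  3D -> 'DDD'
  7D -> 'DDDDDDD'
  1A -> 'A'
  3A -> 'AAA'
  5H -> 'HHHHH'

Decoded = DDDDDDDDDDAAAAHHHHH


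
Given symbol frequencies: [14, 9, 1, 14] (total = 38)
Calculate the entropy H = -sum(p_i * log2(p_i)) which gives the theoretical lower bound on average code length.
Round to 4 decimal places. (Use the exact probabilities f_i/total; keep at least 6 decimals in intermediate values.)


Per-symbol terms -p_i * log2(p_i) with p_i = f_i/38:
  p = 14/38 = 0.368421: log2(p) = -1.440573, -p*log2(p) = 0.530737
  p = 9/38 = 0.236842: log2(p) = -2.078003, -p*log2(p) = 0.492158
  p = 1/38 = 0.026316: log2(p) = -5.247928, -p*log2(p) = 0.138103
  p = 14/38 = 0.368421: log2(p) = -1.440573, -p*log2(p) = 0.530737
H = 0.530737 + 0.492158 + 0.138103 + 0.530737 = 1.691735

H = 1.6917 bits/symbol


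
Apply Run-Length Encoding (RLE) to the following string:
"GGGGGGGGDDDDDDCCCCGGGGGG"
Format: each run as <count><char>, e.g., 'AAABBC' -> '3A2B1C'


Scanning runs left to right:
  i=0: run of 'G' x 8 -> '8G'
  i=8: run of 'D' x 6 -> '6D'
  i=14: run of 'C' x 4 -> '4C'
  i=18: run of 'G' x 6 -> '6G'

RLE = 8G6D4C6G
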